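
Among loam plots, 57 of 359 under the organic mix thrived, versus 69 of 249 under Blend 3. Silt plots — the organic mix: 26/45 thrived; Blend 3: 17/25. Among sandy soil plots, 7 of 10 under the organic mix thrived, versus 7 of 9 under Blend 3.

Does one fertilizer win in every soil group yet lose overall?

Loam: the organic mix 57/359 = 15.9%, Blend 3 69/249 = 27.7% → Blend 3
Silt: the organic mix 26/45 = 57.8%, Blend 3 17/25 = 68.0% → Blend 3
Sandy soil: the organic mix 7/10 = 70.0%, Blend 3 7/9 = 77.8% → Blend 3
Overall: the organic mix 90/414 = 21.7%, Blend 3 93/283 = 32.9% → Blend 3
Blend 3 wins overall and in every soil group — no reversal.

No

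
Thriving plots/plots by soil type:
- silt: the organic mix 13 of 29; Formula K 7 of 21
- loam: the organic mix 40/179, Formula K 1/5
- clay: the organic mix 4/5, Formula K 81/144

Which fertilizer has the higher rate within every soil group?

Silt: the organic mix 13/29 = 44.8%, Formula K 7/21 = 33.3% → the organic mix
Loam: the organic mix 40/179 = 22.3%, Formula K 1/5 = 20.0% → the organic mix
Clay: the organic mix 4/5 = 80.0%, Formula K 81/144 = 56.2% → the organic mix
The organic mix has the higher rate in all 3 groups.

the organic mix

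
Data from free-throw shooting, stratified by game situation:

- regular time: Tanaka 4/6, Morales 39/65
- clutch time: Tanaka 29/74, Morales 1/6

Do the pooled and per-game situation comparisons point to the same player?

Regular time: Tanaka 4/6 = 66.7%, Morales 39/65 = 60.0% → Tanaka
Clutch time: Tanaka 29/74 = 39.2%, Morales 1/6 = 16.7% → Tanaka
Overall: Tanaka 33/80 = 41.2%, Morales 40/71 = 56.3% → Morales
Tanaka wins each game group but Morales wins overall — the comparison reverses. Tanaka's attempts skew toward clutch time, which has a lower base rate.

No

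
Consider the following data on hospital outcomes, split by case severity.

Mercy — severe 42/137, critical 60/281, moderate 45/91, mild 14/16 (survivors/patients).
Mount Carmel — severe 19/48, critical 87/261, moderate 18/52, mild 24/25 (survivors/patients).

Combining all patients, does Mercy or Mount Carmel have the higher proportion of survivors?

Mount Carmel

Severe: Mercy 42/137 = 30.7%, Mount Carmel 19/48 = 39.6% → Mount Carmel
Critical: Mercy 60/281 = 21.4%, Mount Carmel 87/261 = 33.3% → Mount Carmel
Moderate: Mercy 45/91 = 49.5%, Mount Carmel 18/52 = 34.6% → Mercy
Mild: Mercy 14/16 = 87.5%, Mount Carmel 24/25 = 96.0% → Mount Carmel
Overall: Mercy 161/525 = 30.7%, Mount Carmel 148/386 = 38.3% → Mount Carmel
(Neither sweeps every case group, but Mount Carmel has the higher pooled rate.)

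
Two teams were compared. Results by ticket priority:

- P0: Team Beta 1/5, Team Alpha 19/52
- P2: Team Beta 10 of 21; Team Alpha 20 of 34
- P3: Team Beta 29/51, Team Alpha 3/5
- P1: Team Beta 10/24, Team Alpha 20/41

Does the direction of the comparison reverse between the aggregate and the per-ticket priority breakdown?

Yes

P0: Team Beta 1/5 = 20.0%, Team Alpha 19/52 = 36.5% → Team Alpha
P2: Team Beta 10/21 = 47.6%, Team Alpha 20/34 = 58.8% → Team Alpha
P3: Team Beta 29/51 = 56.9%, Team Alpha 3/5 = 60.0% → Team Alpha
P1: Team Beta 10/24 = 41.7%, Team Alpha 20/41 = 48.8% → Team Alpha
Overall: Team Beta 50/101 = 49.5%, Team Alpha 62/132 = 47.0% → Team Beta
Team Alpha wins each ticket group but Team Beta wins overall — the comparison reverses. Team Alpha's tickets skew toward P0, which has a lower base rate.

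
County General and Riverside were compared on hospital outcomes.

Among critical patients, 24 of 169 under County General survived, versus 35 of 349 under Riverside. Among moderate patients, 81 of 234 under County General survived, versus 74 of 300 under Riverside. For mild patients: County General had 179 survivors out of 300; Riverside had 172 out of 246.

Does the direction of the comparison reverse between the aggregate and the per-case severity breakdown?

Critical: County General 24/169 = 14.2%, Riverside 35/349 = 10.0% → County General
Moderate: County General 81/234 = 34.6%, Riverside 74/300 = 24.7% → County General
Mild: County General 179/300 = 59.7%, Riverside 172/246 = 69.9% → Riverside
Overall: County General 284/703 = 40.4%, Riverside 281/895 = 31.4% → County General
Neither sweeps: County General wins 2 of 3 groups, Riverside wins 1. County General wins overall but not every group — no Simpson reversal.

No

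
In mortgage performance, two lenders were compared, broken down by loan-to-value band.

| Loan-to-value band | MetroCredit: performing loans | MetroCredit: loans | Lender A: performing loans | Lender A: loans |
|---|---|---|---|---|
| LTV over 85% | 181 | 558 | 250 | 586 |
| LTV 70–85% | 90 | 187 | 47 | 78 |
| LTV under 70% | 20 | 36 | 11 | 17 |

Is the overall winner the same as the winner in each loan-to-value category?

Yes

LTV over 85%: MetroCredit 181/558 = 32.4%, Lender A 250/586 = 42.7% → Lender A
LTV 70–85%: MetroCredit 90/187 = 48.1%, Lender A 47/78 = 60.3% → Lender A
LTV under 70%: MetroCredit 20/36 = 55.6%, Lender A 11/17 = 64.7% → Lender A
Overall: MetroCredit 291/781 = 37.3%, Lender A 308/681 = 45.2% → Lender A
Lender A wins overall and in every loan-to-value group — no reversal.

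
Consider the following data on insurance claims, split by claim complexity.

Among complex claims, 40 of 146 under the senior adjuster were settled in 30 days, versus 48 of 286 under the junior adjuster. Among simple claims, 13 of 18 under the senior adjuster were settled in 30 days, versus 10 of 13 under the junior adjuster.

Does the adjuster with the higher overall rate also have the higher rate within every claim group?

No

Complex: the senior adjuster 40/146 = 27.4%, the junior adjuster 48/286 = 16.8% → the senior adjuster
Simple: the senior adjuster 13/18 = 72.2%, the junior adjuster 10/13 = 76.9% → the junior adjuster
Overall: the senior adjuster 53/164 = 32.3%, the junior adjuster 58/299 = 19.4% → the senior adjuster
Neither sweeps: the senior adjuster wins 1 of 2 groups, the junior adjuster wins 1. The senior adjuster wins overall but not every group — no Simpson reversal.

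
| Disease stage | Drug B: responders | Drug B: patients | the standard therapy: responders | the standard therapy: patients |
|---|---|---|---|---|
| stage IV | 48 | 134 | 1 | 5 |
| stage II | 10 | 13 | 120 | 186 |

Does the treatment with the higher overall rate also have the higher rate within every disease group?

Stage IV: Drug B 48/134 = 35.8%, the standard therapy 1/5 = 20.0% → Drug B
Stage II: Drug B 10/13 = 76.9%, the standard therapy 120/186 = 64.5% → Drug B
Overall: Drug B 58/147 = 39.5%, the standard therapy 121/191 = 63.4% → the standard therapy
Drug B wins each disease group but the standard therapy wins overall — the comparison reverses. Drug B's patients skew toward stage IV, which has a lower base rate.

No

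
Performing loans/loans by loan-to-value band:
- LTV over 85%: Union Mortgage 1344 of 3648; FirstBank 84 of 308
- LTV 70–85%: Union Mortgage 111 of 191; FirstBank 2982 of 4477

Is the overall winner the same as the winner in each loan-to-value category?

No

LTV over 85%: Union Mortgage 1344/3648 = 36.8%, FirstBank 84/308 = 27.3% → Union Mortgage
LTV 70–85%: Union Mortgage 111/191 = 58.1%, FirstBank 2982/4477 = 66.6% → FirstBank
Overall: Union Mortgage 1455/3839 = 37.9%, FirstBank 3066/4785 = 64.1% → FirstBank
Neither sweeps: Union Mortgage wins 1 of 2 groups, FirstBank wins 1. FirstBank wins overall but not every group — no Simpson reversal.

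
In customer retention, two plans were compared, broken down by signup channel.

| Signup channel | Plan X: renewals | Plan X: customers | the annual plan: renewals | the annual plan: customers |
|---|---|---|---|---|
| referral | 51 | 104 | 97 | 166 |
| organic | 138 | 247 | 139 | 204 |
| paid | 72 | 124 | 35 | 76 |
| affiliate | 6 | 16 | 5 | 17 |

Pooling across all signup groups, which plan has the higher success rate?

the annual plan

Referral: Plan X 51/104 = 49.0%, the annual plan 97/166 = 58.4% → the annual plan
Organic: Plan X 138/247 = 55.9%, the annual plan 139/204 = 68.1% → the annual plan
Paid: Plan X 72/124 = 58.1%, the annual plan 35/76 = 46.1% → Plan X
Affiliate: Plan X 6/16 = 37.5%, the annual plan 5/17 = 29.4% → Plan X
Overall: Plan X 267/491 = 54.4%, the annual plan 276/463 = 59.6% → the annual plan
(Neither sweeps every signup group, but the annual plan has the higher pooled rate.)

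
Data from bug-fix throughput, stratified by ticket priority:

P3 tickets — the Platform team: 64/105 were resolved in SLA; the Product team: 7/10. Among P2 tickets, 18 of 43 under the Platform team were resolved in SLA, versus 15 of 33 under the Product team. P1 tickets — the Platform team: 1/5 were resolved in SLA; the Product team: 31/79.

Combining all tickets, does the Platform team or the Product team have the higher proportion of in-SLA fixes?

the Platform team

P3: the Platform team 64/105 = 61.0%, the Product team 7/10 = 70.0% → the Product team
P2: the Platform team 18/43 = 41.9%, the Product team 15/33 = 45.5% → the Product team
P1: the Platform team 1/5 = 20.0%, the Product team 31/79 = 39.2% → the Product team
Overall: the Platform team 83/153 = 54.2%, the Product team 53/122 = 43.4% → the Platform team
(The Product team wins every ticket group but the Platform team wins overall — the Product team's tickets skew toward the low-rate P1 group.)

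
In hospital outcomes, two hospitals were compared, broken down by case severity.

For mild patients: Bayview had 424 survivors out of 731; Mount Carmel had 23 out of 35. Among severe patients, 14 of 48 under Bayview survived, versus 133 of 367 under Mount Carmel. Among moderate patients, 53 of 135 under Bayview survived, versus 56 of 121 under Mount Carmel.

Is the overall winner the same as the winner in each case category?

No

Mild: Bayview 424/731 = 58.0%, Mount Carmel 23/35 = 65.7% → Mount Carmel
Severe: Bayview 14/48 = 29.2%, Mount Carmel 133/367 = 36.2% → Mount Carmel
Moderate: Bayview 53/135 = 39.3%, Mount Carmel 56/121 = 46.3% → Mount Carmel
Overall: Bayview 491/914 = 53.7%, Mount Carmel 212/523 = 40.5% → Bayview
Mount Carmel wins each case group but Bayview wins overall — the comparison reverses. Mount Carmel's patients skew toward severe, which has a lower base rate.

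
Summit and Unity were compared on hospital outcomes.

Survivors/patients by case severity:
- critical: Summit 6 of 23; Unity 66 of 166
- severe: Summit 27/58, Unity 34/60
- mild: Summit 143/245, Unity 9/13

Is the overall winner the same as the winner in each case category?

Critical: Summit 6/23 = 26.1%, Unity 66/166 = 39.8% → Unity
Severe: Summit 27/58 = 46.6%, Unity 34/60 = 56.7% → Unity
Mild: Summit 143/245 = 58.4%, Unity 9/13 = 69.2% → Unity
Overall: Summit 176/326 = 54.0%, Unity 109/239 = 45.6% → Summit
Unity wins each case group but Summit wins overall — the comparison reverses. Unity's patients skew toward critical, which has a lower base rate.

No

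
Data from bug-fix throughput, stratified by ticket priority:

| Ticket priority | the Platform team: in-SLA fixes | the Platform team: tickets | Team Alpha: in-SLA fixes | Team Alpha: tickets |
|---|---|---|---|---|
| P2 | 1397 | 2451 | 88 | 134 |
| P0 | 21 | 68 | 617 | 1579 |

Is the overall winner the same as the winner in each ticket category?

P2: the Platform team 1397/2451 = 57.0%, Team Alpha 88/134 = 65.7% → Team Alpha
P0: the Platform team 21/68 = 30.9%, Team Alpha 617/1579 = 39.1% → Team Alpha
Overall: the Platform team 1418/2519 = 56.3%, Team Alpha 705/1713 = 41.2% → the Platform team
Team Alpha wins each ticket group but the Platform team wins overall — the comparison reverses. Team Alpha's tickets skew toward P0, which has a lower base rate.

No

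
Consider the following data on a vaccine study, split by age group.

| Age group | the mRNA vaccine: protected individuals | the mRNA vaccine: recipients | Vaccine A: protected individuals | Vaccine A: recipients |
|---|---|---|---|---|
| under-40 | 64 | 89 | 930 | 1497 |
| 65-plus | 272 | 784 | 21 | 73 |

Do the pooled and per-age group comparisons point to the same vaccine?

No

Under-40: the mRNA vaccine 64/89 = 71.9%, Vaccine A 930/1497 = 62.1% → the mRNA vaccine
65-plus: the mRNA vaccine 272/784 = 34.7%, Vaccine A 21/73 = 28.8% → the mRNA vaccine
Overall: the mRNA vaccine 336/873 = 38.5%, Vaccine A 951/1570 = 60.6% → Vaccine A
The mRNA vaccine wins each age group but Vaccine A wins overall — the comparison reverses. The mRNA vaccine's recipients skew toward 65-plus, which has a lower base rate.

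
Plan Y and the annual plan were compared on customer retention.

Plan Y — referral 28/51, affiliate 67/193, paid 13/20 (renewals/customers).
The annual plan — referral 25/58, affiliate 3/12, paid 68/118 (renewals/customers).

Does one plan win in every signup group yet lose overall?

Referral: Plan Y 28/51 = 54.9%, the annual plan 25/58 = 43.1% → Plan Y
Affiliate: Plan Y 67/193 = 34.7%, the annual plan 3/12 = 25.0% → Plan Y
Paid: Plan Y 13/20 = 65.0%, the annual plan 68/118 = 57.6% → Plan Y
Overall: Plan Y 108/264 = 40.9%, the annual plan 96/188 = 51.1% → the annual plan
Plan Y wins each signup group but the annual plan wins overall — the comparison reverses. Plan Y's customers skew toward affiliate, which has a lower base rate.

Yes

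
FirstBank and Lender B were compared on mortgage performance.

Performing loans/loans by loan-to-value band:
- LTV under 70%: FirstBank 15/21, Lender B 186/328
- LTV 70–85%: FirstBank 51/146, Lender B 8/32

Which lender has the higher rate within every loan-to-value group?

FirstBank

LTV under 70%: FirstBank 15/21 = 71.4%, Lender B 186/328 = 56.7% → FirstBank
LTV 70–85%: FirstBank 51/146 = 34.9%, Lender B 8/32 = 25.0% → FirstBank
FirstBank has the higher rate in both groups.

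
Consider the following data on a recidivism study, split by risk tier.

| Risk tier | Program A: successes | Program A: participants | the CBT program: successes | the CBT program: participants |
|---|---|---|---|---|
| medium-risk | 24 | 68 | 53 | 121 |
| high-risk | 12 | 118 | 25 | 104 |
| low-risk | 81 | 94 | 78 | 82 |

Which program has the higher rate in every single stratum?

the CBT program

Medium-risk: Program A 24/68 = 35.3%, the CBT program 53/121 = 43.8% → the CBT program
High-risk: Program A 12/118 = 10.2%, the CBT program 25/104 = 24.0% → the CBT program
Low-risk: Program A 81/94 = 86.2%, the CBT program 78/82 = 95.1% → the CBT program
The CBT program has the higher rate in all 3 groups.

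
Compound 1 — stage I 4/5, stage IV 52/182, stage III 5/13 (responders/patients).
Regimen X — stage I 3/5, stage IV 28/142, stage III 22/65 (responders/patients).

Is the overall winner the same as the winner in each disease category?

Yes

Stage I: Compound 1 4/5 = 80.0%, Regimen X 3/5 = 60.0% → Compound 1
Stage IV: Compound 1 52/182 = 28.6%, Regimen X 28/142 = 19.7% → Compound 1
Stage III: Compound 1 5/13 = 38.5%, Regimen X 22/65 = 33.8% → Compound 1
Overall: Compound 1 61/200 = 30.5%, Regimen X 53/212 = 25.0% → Compound 1
Compound 1 wins overall and in every disease group — no reversal.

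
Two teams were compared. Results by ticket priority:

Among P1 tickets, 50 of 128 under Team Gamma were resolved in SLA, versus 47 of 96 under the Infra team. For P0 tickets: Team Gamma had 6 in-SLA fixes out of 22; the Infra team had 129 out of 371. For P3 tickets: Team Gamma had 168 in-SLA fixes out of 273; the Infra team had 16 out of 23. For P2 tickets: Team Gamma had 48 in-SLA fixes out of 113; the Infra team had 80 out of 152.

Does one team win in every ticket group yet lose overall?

Yes

P1: Team Gamma 50/128 = 39.1%, the Infra team 47/96 = 49.0% → the Infra team
P0: Team Gamma 6/22 = 27.3%, the Infra team 129/371 = 34.8% → the Infra team
P3: Team Gamma 168/273 = 61.5%, the Infra team 16/23 = 69.6% → the Infra team
P2: Team Gamma 48/113 = 42.5%, the Infra team 80/152 = 52.6% → the Infra team
Overall: Team Gamma 272/536 = 50.7%, the Infra team 272/642 = 42.4% → Team Gamma
The Infra team wins each ticket group but Team Gamma wins overall — the comparison reverses. The Infra team's tickets skew toward P0, which has a lower base rate.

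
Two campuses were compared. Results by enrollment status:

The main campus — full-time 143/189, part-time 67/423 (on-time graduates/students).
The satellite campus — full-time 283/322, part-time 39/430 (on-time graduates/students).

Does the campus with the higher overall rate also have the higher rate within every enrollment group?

Full-time: the main campus 143/189 = 75.7%, the satellite campus 283/322 = 87.9% → the satellite campus
Part-time: the main campus 67/423 = 15.8%, the satellite campus 39/430 = 9.1% → the main campus
Overall: the main campus 210/612 = 34.3%, the satellite campus 322/752 = 42.8% → the satellite campus
Neither sweeps: the main campus wins 1 of 2 groups, the satellite campus wins 1. The satellite campus wins overall but not every group — no Simpson reversal.

No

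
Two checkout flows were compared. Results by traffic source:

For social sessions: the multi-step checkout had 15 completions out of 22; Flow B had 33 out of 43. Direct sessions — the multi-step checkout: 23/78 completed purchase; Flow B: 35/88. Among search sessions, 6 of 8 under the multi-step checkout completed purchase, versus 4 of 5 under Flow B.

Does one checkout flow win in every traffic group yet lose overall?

Social: the multi-step checkout 15/22 = 68.2%, Flow B 33/43 = 76.7% → Flow B
Direct: the multi-step checkout 23/78 = 29.5%, Flow B 35/88 = 39.8% → Flow B
Search: the multi-step checkout 6/8 = 75.0%, Flow B 4/5 = 80.0% → Flow B
Overall: the multi-step checkout 44/108 = 40.7%, Flow B 72/136 = 52.9% → Flow B
Flow B wins overall and in every traffic group — no reversal.

No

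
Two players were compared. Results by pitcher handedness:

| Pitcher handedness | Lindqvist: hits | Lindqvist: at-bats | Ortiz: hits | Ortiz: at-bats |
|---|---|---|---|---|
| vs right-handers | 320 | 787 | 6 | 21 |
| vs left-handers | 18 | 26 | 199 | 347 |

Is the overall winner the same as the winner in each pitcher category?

Vs right-handers: Lindqvist 320/787 = 40.7%, Ortiz 6/21 = 28.6% → Lindqvist
Vs left-handers: Lindqvist 18/26 = 69.2%, Ortiz 199/347 = 57.3% → Lindqvist
Overall: Lindqvist 338/813 = 41.6%, Ortiz 205/368 = 55.7% → Ortiz
Lindqvist wins each pitcher group but Ortiz wins overall — the comparison reverses. Lindqvist's at-bats skew toward vs right-handers, which has a lower base rate.

No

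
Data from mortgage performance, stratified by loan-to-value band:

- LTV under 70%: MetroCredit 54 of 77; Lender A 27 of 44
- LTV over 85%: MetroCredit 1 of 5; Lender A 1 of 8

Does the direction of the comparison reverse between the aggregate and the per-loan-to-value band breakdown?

LTV under 70%: MetroCredit 54/77 = 70.1%, Lender A 27/44 = 61.4% → MetroCredit
LTV over 85%: MetroCredit 1/5 = 20.0%, Lender A 1/8 = 12.5% → MetroCredit
Overall: MetroCredit 55/82 = 67.1%, Lender A 28/52 = 53.8% → MetroCredit
MetroCredit wins overall and in every loan-to-value group — no reversal.

No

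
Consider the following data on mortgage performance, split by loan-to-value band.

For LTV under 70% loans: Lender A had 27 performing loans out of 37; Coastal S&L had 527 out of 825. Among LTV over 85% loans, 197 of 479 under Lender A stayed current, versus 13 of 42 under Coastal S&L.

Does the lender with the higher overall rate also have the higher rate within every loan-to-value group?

No

LTV under 70%: Lender A 27/37 = 73.0%, Coastal S&L 527/825 = 63.9% → Lender A
LTV over 85%: Lender A 197/479 = 41.1%, Coastal S&L 13/42 = 31.0% → Lender A
Overall: Lender A 224/516 = 43.4%, Coastal S&L 540/867 = 62.3% → Coastal S&L
Lender A wins each loan-to-value group but Coastal S&L wins overall — the comparison reverses. Lender A's loans skew toward LTV over 85%, which has a lower base rate.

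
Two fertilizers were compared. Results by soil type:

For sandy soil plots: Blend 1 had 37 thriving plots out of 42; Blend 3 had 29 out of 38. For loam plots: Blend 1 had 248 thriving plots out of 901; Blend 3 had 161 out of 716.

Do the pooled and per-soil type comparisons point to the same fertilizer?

Yes

Sandy soil: Blend 1 37/42 = 88.1%, Blend 3 29/38 = 76.3% → Blend 1
Loam: Blend 1 248/901 = 27.5%, Blend 3 161/716 = 22.5% → Blend 1
Overall: Blend 1 285/943 = 30.2%, Blend 3 190/754 = 25.2% → Blend 1
Blend 1 wins overall and in every soil group — no reversal.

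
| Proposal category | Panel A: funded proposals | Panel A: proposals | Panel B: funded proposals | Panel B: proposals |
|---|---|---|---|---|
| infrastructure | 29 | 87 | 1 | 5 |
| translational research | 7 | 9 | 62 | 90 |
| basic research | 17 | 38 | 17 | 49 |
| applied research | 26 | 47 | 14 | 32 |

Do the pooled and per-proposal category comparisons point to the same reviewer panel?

No

Infrastructure: Panel A 29/87 = 33.3%, Panel B 1/5 = 20.0% → Panel A
Translational research: Panel A 7/9 = 77.8%, Panel B 62/90 = 68.9% → Panel A
Basic research: Panel A 17/38 = 44.7%, Panel B 17/49 = 34.7% → Panel A
Applied research: Panel A 26/47 = 55.3%, Panel B 14/32 = 43.8% → Panel A
Overall: Panel A 79/181 = 43.6%, Panel B 94/176 = 53.4% → Panel B
Panel A wins each proposal group but Panel B wins overall — the comparison reverses. Panel A's proposals skew toward infrastructure, which has a lower base rate.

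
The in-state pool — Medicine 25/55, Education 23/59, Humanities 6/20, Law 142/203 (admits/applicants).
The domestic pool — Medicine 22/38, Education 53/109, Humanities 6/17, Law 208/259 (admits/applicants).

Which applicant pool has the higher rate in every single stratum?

Medicine: the in-state pool 25/55 = 45.5%, the domestic pool 22/38 = 57.9% → the domestic pool
Education: the in-state pool 23/59 = 39.0%, the domestic pool 53/109 = 48.6% → the domestic pool
Humanities: the in-state pool 6/20 = 30.0%, the domestic pool 6/17 = 35.3% → the domestic pool
Law: the in-state pool 142/203 = 70.0%, the domestic pool 208/259 = 80.3% → the domestic pool
The domestic pool has the higher rate in all 4 groups.

the domestic pool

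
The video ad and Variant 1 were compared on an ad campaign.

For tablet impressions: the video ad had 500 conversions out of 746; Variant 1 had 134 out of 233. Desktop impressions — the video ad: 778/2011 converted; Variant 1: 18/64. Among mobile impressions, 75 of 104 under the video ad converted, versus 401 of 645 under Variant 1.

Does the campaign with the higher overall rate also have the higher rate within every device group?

Tablet: the video ad 500/746 = 67.0%, Variant 1 134/233 = 57.5% → the video ad
Desktop: the video ad 778/2011 = 38.7%, Variant 1 18/64 = 28.1% → the video ad
Mobile: the video ad 75/104 = 72.1%, Variant 1 401/645 = 62.2% → the video ad
Overall: the video ad 1353/2861 = 47.3%, Variant 1 553/942 = 58.7% → Variant 1
The video ad wins each device group but Variant 1 wins overall — the comparison reverses. The video ad's impressions skew toward desktop, which has a lower base rate.

No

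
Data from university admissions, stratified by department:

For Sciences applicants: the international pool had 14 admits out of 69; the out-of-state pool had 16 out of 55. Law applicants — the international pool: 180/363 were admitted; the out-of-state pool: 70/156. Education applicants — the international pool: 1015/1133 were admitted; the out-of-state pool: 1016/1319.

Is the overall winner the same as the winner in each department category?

No

Sciences: the international pool 14/69 = 20.3%, the out-of-state pool 16/55 = 29.1% → the out-of-state pool
Law: the international pool 180/363 = 49.6%, the out-of-state pool 70/156 = 44.9% → the international pool
Education: the international pool 1015/1133 = 89.6%, the out-of-state pool 1016/1319 = 77.0% → the international pool
Overall: the international pool 1209/1565 = 77.3%, the out-of-state pool 1102/1530 = 72.0% → the international pool
Neither sweeps: the international pool wins 2 of 3 groups, the out-of-state pool wins 1. The international pool wins overall but not every group — no Simpson reversal.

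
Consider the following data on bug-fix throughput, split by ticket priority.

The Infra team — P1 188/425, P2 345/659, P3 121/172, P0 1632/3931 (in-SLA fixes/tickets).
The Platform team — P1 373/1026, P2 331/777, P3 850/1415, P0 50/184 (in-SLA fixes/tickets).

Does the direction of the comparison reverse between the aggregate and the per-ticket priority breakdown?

Yes

P1: the Infra team 188/425 = 44.2%, the Platform team 373/1026 = 36.4% → the Infra team
P2: the Infra team 345/659 = 52.4%, the Platform team 331/777 = 42.6% → the Infra team
P3: the Infra team 121/172 = 70.3%, the Platform team 850/1415 = 60.1% → the Infra team
P0: the Infra team 1632/3931 = 41.5%, the Platform team 50/184 = 27.2% → the Infra team
Overall: the Infra team 2286/5187 = 44.1%, the Platform team 1604/3402 = 47.1% → the Platform team
The Infra team wins each ticket group but the Platform team wins overall — the comparison reverses. The Infra team's tickets skew toward P0, which has a lower base rate.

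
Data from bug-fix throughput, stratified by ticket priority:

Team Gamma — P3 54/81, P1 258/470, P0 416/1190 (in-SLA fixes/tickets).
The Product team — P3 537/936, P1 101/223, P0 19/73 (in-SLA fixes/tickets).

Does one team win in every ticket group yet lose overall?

P3: Team Gamma 54/81 = 66.7%, the Product team 537/936 = 57.4% → Team Gamma
P1: Team Gamma 258/470 = 54.9%, the Product team 101/223 = 45.3% → Team Gamma
P0: Team Gamma 416/1190 = 35.0%, the Product team 19/73 = 26.0% → Team Gamma
Overall: Team Gamma 728/1741 = 41.8%, the Product team 657/1232 = 53.3% → the Product team
Team Gamma wins each ticket group but the Product team wins overall — the comparison reverses. Team Gamma's tickets skew toward P0, which has a lower base rate.

Yes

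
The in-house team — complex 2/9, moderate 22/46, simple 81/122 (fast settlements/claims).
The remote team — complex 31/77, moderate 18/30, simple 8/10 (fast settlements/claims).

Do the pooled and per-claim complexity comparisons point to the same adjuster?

Complex: the in-house team 2/9 = 22.2%, the remote team 31/77 = 40.3% → the remote team
Moderate: the in-house team 22/46 = 47.8%, the remote team 18/30 = 60.0% → the remote team
Simple: the in-house team 81/122 = 66.4%, the remote team 8/10 = 80.0% → the remote team
Overall: the in-house team 105/177 = 59.3%, the remote team 57/117 = 48.7% → the in-house team
The remote team wins each claim group but the in-house team wins overall — the comparison reverses. The remote team's claims skew toward complex, which has a lower base rate.

No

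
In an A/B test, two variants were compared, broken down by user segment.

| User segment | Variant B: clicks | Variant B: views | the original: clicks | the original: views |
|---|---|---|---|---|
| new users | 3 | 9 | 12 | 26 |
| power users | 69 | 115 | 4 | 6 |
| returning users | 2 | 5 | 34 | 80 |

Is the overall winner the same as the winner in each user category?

New users: Variant B 3/9 = 33.3%, the original 12/26 = 46.2% → the original
Power users: Variant B 69/115 = 60.0%, the original 4/6 = 66.7% → the original
Returning users: Variant B 2/5 = 40.0%, the original 34/80 = 42.5% → the original
Overall: Variant B 74/129 = 57.4%, the original 50/112 = 44.6% → Variant B
The original wins each user group but Variant B wins overall — the comparison reverses. The original's views skew toward returning users, which has a lower base rate.

No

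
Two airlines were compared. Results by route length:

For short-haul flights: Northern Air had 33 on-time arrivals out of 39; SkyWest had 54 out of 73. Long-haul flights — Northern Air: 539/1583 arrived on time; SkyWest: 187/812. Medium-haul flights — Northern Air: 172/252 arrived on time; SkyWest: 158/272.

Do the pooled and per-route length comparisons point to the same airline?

Yes

Short-haul: Northern Air 33/39 = 84.6%, SkyWest 54/73 = 74.0% → Northern Air
Long-haul: Northern Air 539/1583 = 34.0%, SkyWest 187/812 = 23.0% → Northern Air
Medium-haul: Northern Air 172/252 = 68.3%, SkyWest 158/272 = 58.1% → Northern Air
Overall: Northern Air 744/1874 = 39.7%, SkyWest 399/1157 = 34.5% → Northern Air
Northern Air wins overall and in every route group — no reversal.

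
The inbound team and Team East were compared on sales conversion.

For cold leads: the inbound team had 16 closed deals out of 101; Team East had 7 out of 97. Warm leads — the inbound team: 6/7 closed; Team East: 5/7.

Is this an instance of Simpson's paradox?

No

Cold: the inbound team 16/101 = 15.8%, Team East 7/97 = 7.2% → the inbound team
Warm: the inbound team 6/7 = 85.7%, Team East 5/7 = 71.4% → the inbound team
Overall: the inbound team 22/108 = 20.4%, Team East 12/104 = 11.5% → the inbound team
The inbound team wins overall and in every lead group — no reversal.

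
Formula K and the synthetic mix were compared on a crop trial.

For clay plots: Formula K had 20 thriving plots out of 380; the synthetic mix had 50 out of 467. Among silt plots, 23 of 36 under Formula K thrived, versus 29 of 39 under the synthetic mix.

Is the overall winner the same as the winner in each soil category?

Clay: Formula K 20/380 = 5.3%, the synthetic mix 50/467 = 10.7% → the synthetic mix
Silt: Formula K 23/36 = 63.9%, the synthetic mix 29/39 = 74.4% → the synthetic mix
Overall: Formula K 43/416 = 10.3%, the synthetic mix 79/506 = 15.6% → the synthetic mix
The synthetic mix wins overall and in every soil group — no reversal.

Yes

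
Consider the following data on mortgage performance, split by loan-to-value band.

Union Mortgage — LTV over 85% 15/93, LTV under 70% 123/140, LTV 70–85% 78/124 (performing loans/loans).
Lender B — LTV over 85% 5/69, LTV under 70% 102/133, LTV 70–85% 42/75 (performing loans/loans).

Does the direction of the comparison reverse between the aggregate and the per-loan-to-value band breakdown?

No

LTV over 85%: Union Mortgage 15/93 = 16.1%, Lender B 5/69 = 7.2% → Union Mortgage
LTV under 70%: Union Mortgage 123/140 = 87.9%, Lender B 102/133 = 76.7% → Union Mortgage
LTV 70–85%: Union Mortgage 78/124 = 62.9%, Lender B 42/75 = 56.0% → Union Mortgage
Overall: Union Mortgage 216/357 = 60.5%, Lender B 149/277 = 53.8% → Union Mortgage
Union Mortgage wins overall and in every loan-to-value group — no reversal.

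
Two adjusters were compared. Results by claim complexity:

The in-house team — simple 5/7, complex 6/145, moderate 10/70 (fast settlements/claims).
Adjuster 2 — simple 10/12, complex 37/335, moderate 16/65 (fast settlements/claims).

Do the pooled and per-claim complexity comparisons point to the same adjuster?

Yes

Simple: the in-house team 5/7 = 71.4%, Adjuster 2 10/12 = 83.3% → Adjuster 2
Complex: the in-house team 6/145 = 4.1%, Adjuster 2 37/335 = 11.0% → Adjuster 2
Moderate: the in-house team 10/70 = 14.3%, Adjuster 2 16/65 = 24.6% → Adjuster 2
Overall: the in-house team 21/222 = 9.5%, Adjuster 2 63/412 = 15.3% → Adjuster 2
Adjuster 2 wins overall and in every claim group — no reversal.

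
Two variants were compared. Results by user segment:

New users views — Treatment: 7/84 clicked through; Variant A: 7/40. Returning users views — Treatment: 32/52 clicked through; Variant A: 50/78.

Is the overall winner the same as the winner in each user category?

New users: Treatment 7/84 = 8.3%, Variant A 7/40 = 17.5% → Variant A
Returning users: Treatment 32/52 = 61.5%, Variant A 50/78 = 64.1% → Variant A
Overall: Treatment 39/136 = 28.7%, Variant A 57/118 = 48.3% → Variant A
Variant A wins overall and in every user group — no reversal.

Yes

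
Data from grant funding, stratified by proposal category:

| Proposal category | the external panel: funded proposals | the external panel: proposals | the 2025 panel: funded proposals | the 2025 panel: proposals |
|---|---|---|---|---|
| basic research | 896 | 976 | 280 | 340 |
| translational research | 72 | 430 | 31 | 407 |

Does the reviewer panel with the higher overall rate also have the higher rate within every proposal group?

Yes

Basic research: the external panel 896/976 = 91.8%, the 2025 panel 280/340 = 82.4% → the external panel
Translational research: the external panel 72/430 = 16.7%, the 2025 panel 31/407 = 7.6% → the external panel
Overall: the external panel 968/1406 = 68.8%, the 2025 panel 311/747 = 41.6% → the external panel
The external panel wins overall and in every proposal group — no reversal.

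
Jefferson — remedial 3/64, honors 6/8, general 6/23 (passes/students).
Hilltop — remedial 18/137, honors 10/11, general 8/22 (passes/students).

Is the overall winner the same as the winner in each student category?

Yes

Remedial: Jefferson 3/64 = 4.7%, Hilltop 18/137 = 13.1% → Hilltop
Honors: Jefferson 6/8 = 75.0%, Hilltop 10/11 = 90.9% → Hilltop
General: Jefferson 6/23 = 26.1%, Hilltop 8/22 = 36.4% → Hilltop
Overall: Jefferson 15/95 = 15.8%, Hilltop 36/170 = 21.2% → Hilltop
Hilltop wins overall and in every student group — no reversal.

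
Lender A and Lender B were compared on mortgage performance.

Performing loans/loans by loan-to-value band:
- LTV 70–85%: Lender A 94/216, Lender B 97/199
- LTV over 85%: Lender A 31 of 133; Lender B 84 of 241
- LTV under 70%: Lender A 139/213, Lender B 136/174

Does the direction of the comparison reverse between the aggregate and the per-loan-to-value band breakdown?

No

LTV 70–85%: Lender A 94/216 = 43.5%, Lender B 97/199 = 48.7% → Lender B
LTV over 85%: Lender A 31/133 = 23.3%, Lender B 84/241 = 34.9% → Lender B
LTV under 70%: Lender A 139/213 = 65.3%, Lender B 136/174 = 78.2% → Lender B
Overall: Lender A 264/562 = 47.0%, Lender B 317/614 = 51.6% → Lender B
Lender B wins overall and in every loan-to-value group — no reversal.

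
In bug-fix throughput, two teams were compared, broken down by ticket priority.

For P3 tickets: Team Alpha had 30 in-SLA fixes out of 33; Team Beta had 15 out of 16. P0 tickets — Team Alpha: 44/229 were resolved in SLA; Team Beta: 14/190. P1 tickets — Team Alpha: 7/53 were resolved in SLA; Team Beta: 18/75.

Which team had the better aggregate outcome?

P3: Team Alpha 30/33 = 90.9%, Team Beta 15/16 = 93.8% → Team Beta
P0: Team Alpha 44/229 = 19.2%, Team Beta 14/190 = 7.4% → Team Alpha
P1: Team Alpha 7/53 = 13.2%, Team Beta 18/75 = 24.0% → Team Beta
Overall: Team Alpha 81/315 = 25.7%, Team Beta 47/281 = 16.7% → Team Alpha
(Neither sweeps every ticket group, but Team Alpha has the higher pooled rate.)

Team Alpha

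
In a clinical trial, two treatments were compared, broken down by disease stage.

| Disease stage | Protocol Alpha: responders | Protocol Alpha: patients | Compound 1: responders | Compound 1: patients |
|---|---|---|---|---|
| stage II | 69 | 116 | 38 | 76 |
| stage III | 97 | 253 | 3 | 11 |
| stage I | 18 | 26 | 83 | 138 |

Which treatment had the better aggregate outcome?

Compound 1

Stage II: Protocol Alpha 69/116 = 59.5%, Compound 1 38/76 = 50.0% → Protocol Alpha
Stage III: Protocol Alpha 97/253 = 38.3%, Compound 1 3/11 = 27.3% → Protocol Alpha
Stage I: Protocol Alpha 18/26 = 69.2%, Compound 1 83/138 = 60.1% → Protocol Alpha
Overall: Protocol Alpha 184/395 = 46.6%, Compound 1 124/225 = 55.1% → Compound 1
(Protocol Alpha wins every disease group but Compound 1 wins overall — Protocol Alpha's patients skew toward the low-rate stage III group.)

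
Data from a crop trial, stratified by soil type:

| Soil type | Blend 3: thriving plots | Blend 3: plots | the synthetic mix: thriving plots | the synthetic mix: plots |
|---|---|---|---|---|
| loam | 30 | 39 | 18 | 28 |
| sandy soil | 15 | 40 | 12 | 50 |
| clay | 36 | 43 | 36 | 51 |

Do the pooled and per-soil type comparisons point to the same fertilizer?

Yes

Loam: Blend 3 30/39 = 76.9%, the synthetic mix 18/28 = 64.3% → Blend 3
Sandy soil: Blend 3 15/40 = 37.5%, the synthetic mix 12/50 = 24.0% → Blend 3
Clay: Blend 3 36/43 = 83.7%, the synthetic mix 36/51 = 70.6% → Blend 3
Overall: Blend 3 81/122 = 66.4%, the synthetic mix 66/129 = 51.2% → Blend 3
Blend 3 wins overall and in every soil group — no reversal.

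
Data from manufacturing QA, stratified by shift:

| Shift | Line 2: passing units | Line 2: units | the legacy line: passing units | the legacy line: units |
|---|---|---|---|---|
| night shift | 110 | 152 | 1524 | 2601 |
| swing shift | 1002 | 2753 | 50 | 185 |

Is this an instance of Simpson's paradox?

Yes

Night shift: Line 2 110/152 = 72.4%, the legacy line 1524/2601 = 58.6% → Line 2
Swing shift: Line 2 1002/2753 = 36.4%, the legacy line 50/185 = 27.0% → Line 2
Overall: Line 2 1112/2905 = 38.3%, the legacy line 1574/2786 = 56.5% → the legacy line
Line 2 wins each shift group but the legacy line wins overall — the comparison reverses. Line 2's units skew toward swing shift, which has a lower base rate.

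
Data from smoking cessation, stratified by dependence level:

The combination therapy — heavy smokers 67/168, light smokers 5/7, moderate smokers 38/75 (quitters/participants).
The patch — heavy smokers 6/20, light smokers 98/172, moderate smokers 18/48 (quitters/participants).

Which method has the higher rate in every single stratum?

the combination therapy

Heavy smokers: the combination therapy 67/168 = 39.9%, the patch 6/20 = 30.0% → the combination therapy
Light smokers: the combination therapy 5/7 = 71.4%, the patch 98/172 = 57.0% → the combination therapy
Moderate smokers: the combination therapy 38/75 = 50.7%, the patch 18/48 = 37.5% → the combination therapy
The combination therapy has the higher rate in all 3 groups.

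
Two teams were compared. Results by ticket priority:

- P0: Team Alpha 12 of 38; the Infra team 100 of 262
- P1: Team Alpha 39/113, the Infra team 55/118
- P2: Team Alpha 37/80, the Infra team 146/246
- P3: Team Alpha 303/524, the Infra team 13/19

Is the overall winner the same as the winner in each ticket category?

P0: Team Alpha 12/38 = 31.6%, the Infra team 100/262 = 38.2% → the Infra team
P1: Team Alpha 39/113 = 34.5%, the Infra team 55/118 = 46.6% → the Infra team
P2: Team Alpha 37/80 = 46.2%, the Infra team 146/246 = 59.3% → the Infra team
P3: Team Alpha 303/524 = 57.8%, the Infra team 13/19 = 68.4% → the Infra team
Overall: Team Alpha 391/755 = 51.8%, the Infra team 314/645 = 48.7% → Team Alpha
The Infra team wins each ticket group but Team Alpha wins overall — the comparison reverses. The Infra team's tickets skew toward P0, which has a lower base rate.

No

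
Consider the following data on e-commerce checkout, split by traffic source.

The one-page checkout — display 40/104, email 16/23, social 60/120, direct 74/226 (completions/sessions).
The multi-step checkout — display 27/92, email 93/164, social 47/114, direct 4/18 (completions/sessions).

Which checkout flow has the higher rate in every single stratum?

Display: the one-page checkout 40/104 = 38.5%, the multi-step checkout 27/92 = 29.3% → the one-page checkout
Email: the one-page checkout 16/23 = 69.6%, the multi-step checkout 93/164 = 56.7% → the one-page checkout
Social: the one-page checkout 60/120 = 50.0%, the multi-step checkout 47/114 = 41.2% → the one-page checkout
Direct: the one-page checkout 74/226 = 32.7%, the multi-step checkout 4/18 = 22.2% → the one-page checkout
The one-page checkout has the higher rate in all 4 groups.

the one-page checkout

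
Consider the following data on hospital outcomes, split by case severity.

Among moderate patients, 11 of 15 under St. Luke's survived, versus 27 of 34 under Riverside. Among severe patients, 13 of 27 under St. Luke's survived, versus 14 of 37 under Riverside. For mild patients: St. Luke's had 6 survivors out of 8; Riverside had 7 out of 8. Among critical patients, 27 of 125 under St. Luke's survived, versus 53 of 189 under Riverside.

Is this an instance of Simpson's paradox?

No

Moderate: St. Luke's 11/15 = 73.3%, Riverside 27/34 = 79.4% → Riverside
Severe: St. Luke's 13/27 = 48.1%, Riverside 14/37 = 37.8% → St. Luke's
Mild: St. Luke's 6/8 = 75.0%, Riverside 7/8 = 87.5% → Riverside
Critical: St. Luke's 27/125 = 21.6%, Riverside 53/189 = 28.0% → Riverside
Overall: St. Luke's 57/175 = 32.6%, Riverside 101/268 = 37.7% → Riverside
Neither sweeps: St. Luke's wins 1 of 4 groups, Riverside wins 3. Riverside wins overall but not every group — no Simpson reversal.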